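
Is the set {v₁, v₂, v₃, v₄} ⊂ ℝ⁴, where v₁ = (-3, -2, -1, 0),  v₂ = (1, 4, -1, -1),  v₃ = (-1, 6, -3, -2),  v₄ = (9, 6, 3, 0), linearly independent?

linearly dependent

The matrix [v₁|v₂|v₃|v₄] has determinant 0.
A zero determinant means the columns are linearly dependent.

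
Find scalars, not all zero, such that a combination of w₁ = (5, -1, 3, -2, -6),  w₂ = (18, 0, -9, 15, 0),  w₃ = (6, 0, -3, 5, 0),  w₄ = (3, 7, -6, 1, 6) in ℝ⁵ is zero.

w₂ - 3w₃ = 0

Write the vectors as columns of a matrix and find a nonzero vector in its null space.
One solution (up to scaling) is (0, 1, -3, 0).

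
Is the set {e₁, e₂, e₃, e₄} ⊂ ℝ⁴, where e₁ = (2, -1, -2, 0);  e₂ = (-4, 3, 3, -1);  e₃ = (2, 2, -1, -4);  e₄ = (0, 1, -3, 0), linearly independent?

linearly independent

The matrix [e₁|e₂|e₃|e₄] has determinant 4.
A nonzero determinant means the columns are linearly independent.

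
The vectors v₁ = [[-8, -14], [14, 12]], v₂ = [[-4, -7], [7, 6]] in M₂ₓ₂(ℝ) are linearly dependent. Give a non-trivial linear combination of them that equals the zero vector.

v₁ - 2v₂ = 0

Pass to coordinate vectors relative to the basis {E₁₁, E₁₂, E₂₁, E₂₂}.
Row-reduce the matrix with v₁, v₂ as columns; the null space gives the coefficients.
The free variable yields coefficients (1, -2) (any nonzero multiple also works).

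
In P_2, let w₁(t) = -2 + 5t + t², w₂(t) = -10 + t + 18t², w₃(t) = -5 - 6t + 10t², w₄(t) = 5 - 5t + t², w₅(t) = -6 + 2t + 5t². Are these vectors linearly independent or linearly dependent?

linearly dependent

Take coordinates with respect to the standard basis {1, t, t²}.
There are 5 vectors in a 3-dimensional space, so they cannot be linearly independent.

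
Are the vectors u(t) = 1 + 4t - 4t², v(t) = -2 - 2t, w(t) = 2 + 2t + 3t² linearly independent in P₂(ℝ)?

Take coordinates with respect to the standard basis {1, t, t²}.
Row-reduce the matrix whose columns are u, v, w.
The reduction yields 3 nonzero rows, so the rank is 3.
Since rank = 3 (the number of vectors), the set is linearly independent.

linearly independent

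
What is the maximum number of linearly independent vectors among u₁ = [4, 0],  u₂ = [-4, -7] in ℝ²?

Form the matrix with u₁, u₂ as columns and reduce.
Reduction leaves 2 leading entries, giving rank 2.

2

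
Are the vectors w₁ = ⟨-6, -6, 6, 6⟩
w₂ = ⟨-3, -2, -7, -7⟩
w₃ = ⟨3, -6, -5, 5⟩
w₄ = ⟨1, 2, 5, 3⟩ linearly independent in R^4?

linearly independent

The matrix [w₁|w₂|w₃|w₄] has determinant -144.
A nonzero determinant means the columns are linearly independent.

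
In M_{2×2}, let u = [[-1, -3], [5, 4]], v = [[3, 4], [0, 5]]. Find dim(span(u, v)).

Represent each element by its coordinate vector in ℝ⁴.
Put the 4×2 matrix [u|v] into echelon form.
There are 2 pivot columns, so rank = 2.

2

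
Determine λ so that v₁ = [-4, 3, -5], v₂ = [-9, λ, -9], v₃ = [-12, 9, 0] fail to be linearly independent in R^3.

λ = 27/4

The vectors are dependent exactly when the determinant of the matrix with rows v₁, v₂, v₃ vanishes.
Expanding, det = 405 - 60*λ.
Solving 405 - 60*λ = 0 yields λ = 27/4.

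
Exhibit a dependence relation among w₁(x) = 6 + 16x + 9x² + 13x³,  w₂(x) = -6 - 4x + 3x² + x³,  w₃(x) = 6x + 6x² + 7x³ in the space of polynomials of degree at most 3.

w₁ + w₂ - 2w₃ = 0

Write each element as a vector in ℝ⁴ using {1, x, …, x³}.
Write the vectors as columns of a matrix and find a nonzero vector in its null space.
One solution (up to scaling) is (1, 1, -2).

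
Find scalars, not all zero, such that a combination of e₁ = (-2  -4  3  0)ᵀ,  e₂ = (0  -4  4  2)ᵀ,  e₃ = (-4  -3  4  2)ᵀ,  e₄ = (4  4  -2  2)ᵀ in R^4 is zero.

2e₁ - e₂ + e₄ = 0

Row-reduce the matrix with e₁, e₂, e₃, e₄ as columns; the null space gives the coefficients.
A generator of the null space is (2, -1, 0, 1).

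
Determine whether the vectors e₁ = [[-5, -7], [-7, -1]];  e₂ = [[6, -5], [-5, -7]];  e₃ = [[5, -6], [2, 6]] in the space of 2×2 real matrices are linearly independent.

linearly independent

Write each element as a coordinate vector in ℝ⁴ using {E₁₁, E₁₂, E₂₁, E₂₂}.
Place the vectors as rows of a 3×4 matrix and reduce to echelon form.
The reduction yields 3 nonzero rows, so the rank is 3.
Since rank = 3 (the number of vectors), the set is linearly independent.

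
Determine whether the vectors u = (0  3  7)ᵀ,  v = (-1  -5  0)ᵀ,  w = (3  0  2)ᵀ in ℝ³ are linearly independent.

linearly independent

Row-reduce the matrix whose columns are u, v, w.
The reduction yields 3 nonzero rows, so the rank is 3.
Since rank = 3 (the number of vectors), the set is linearly independent.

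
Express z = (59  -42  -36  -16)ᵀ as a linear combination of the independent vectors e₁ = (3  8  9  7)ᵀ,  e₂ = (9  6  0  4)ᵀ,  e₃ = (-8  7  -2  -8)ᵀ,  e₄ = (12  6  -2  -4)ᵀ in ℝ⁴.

z = -4e₁ - e₂ - 4e₃ + 4e₄

Set up the augmented matrix [e₁ | e₂ | e₃ | e₄ | z] and row-reduce.
Back-substitution yields (c₁, …, c₄) = (-4, -1, -4, 4).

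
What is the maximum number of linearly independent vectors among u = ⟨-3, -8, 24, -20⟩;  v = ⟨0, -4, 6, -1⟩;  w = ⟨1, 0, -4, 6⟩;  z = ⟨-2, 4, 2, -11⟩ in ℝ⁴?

2

Row-reduce the 4×4 matrix with these as rows.
There are 2 pivot columns, so rank = 2.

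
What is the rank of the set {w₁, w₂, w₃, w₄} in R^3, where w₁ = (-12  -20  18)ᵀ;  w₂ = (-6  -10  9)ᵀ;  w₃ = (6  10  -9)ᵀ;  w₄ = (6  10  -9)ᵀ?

Put the 3×4 matrix [w₁|w₂|w₃|w₄] into echelon form.
Exactly 1 pivot survives; hence the rank is 1.
(With 4 elements in a 3-dimensional space the rank is at most 3.)

1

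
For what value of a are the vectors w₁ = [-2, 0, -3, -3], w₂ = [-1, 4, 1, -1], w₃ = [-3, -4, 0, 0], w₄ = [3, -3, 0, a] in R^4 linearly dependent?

a = 9/4

The set is linearly dependent precisely when det[w₁; w₂; w₃; w₄] = 0.
The determinant works out to 126 - 56*a.
Setting this to zero gives a = 9/4.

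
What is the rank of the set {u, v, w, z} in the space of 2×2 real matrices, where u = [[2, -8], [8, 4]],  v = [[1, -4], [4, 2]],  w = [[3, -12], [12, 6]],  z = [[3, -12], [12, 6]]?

Use coordinates relative to {E₁₁, E₁₂, E₂₁, E₂₂}.
Form the matrix with u, v, w, z as columns and reduce.
Exactly 1 pivot survives; hence the rank is 1.

1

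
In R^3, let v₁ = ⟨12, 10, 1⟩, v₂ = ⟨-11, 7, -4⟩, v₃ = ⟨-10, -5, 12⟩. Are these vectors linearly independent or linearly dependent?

linearly independent

The matrix [v₁|v₂|v₃] has determinant 2613.
A nonzero determinant means the columns are linearly independent.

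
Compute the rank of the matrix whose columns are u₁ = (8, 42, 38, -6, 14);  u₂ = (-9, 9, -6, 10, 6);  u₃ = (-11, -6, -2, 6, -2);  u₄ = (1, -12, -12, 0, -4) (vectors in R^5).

rank 3

Row-reduce the 4×5 matrix with these as rows.
Exactly 3 pivots survive; hence the rank is 3.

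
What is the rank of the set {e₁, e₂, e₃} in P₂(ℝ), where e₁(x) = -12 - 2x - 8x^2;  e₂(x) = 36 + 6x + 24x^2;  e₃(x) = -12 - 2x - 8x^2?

rank 1

Use coordinates relative to {1, x, x^2}.
Form the matrix with e₁, e₂, e₃ as columns and reduce.
The echelon form has 1 nonzero row, so the rank is 1.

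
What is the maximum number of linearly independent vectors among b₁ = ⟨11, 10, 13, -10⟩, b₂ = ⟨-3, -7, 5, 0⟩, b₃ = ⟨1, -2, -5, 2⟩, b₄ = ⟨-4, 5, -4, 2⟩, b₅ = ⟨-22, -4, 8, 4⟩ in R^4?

3

Apply Gaussian elimination to the matrix whose rows are b₁, b₂, b₃, b₄, b₅.
Reduction leaves 3 leading entries, giving rank 3.
(With 5 elements in a 4-dimensional space the rank is at most 4.)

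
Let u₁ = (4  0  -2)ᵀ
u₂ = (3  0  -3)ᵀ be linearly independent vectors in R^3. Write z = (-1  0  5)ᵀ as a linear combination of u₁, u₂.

Write z = c₁u₁ + c₂u₂ and equate components.
Row-reducing the augmented matrix gives the unique coefficients (c₁, c₂) = (2, -3).

z = 2u₁ - 3u₂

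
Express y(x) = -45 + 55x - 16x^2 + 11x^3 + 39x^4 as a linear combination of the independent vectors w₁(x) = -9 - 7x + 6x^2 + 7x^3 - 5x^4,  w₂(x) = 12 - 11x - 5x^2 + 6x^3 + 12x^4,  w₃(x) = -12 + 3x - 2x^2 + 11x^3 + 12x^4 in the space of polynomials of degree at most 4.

Identify each element with its coordinate vector in ℝ⁵ via {1, x, …, x^4}.
Solve the system with w₁, w₂, w₃ as columns and y as the right-hand side.
Back-substitution yields (a₁, a₂, a₃) = (-3, -2, 4).

y = -3w₁ - 2w₂ + 4w₃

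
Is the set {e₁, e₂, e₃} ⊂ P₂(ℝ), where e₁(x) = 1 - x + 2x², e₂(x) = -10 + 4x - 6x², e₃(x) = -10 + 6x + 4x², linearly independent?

linearly independent

Write each element as a coordinate vector in ℝ³ using {1, x, x²}.
Row-reduce the matrix whose columns are e₁, e₂, e₃.
The reduction yields 3 nonzero rows, so the rank is 3.
Since rank = 3 (the number of vectors), the set is linearly independent.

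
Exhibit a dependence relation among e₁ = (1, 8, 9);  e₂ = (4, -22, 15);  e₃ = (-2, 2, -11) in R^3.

Set up α₁e₁ + … + α₃e₃ = 0 and solve the homogeneous system.
A generator of the null space is (2, 1, 3).

2e₁ + e₂ + 3e₃ = 0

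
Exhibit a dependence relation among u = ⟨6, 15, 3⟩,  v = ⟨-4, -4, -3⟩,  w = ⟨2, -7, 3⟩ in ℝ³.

u + 2v + w = 0

Set up α₁u + … + α₃w = 0 and solve the homogeneous system.
The free variable yields coefficients (1, 2, 1) (any nonzero multiple also works).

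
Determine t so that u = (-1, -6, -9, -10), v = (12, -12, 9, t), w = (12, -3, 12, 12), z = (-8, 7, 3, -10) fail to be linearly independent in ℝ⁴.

The set is linearly dependent precisely when det[u; v; w; z] = 0.
Cofactor expansion gives det = 345*t + 6210.
This vanishes exactly when t = -18.

t = -18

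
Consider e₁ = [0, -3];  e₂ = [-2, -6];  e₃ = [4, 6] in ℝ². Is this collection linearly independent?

linearly dependent

There are 3 vectors in a 2-dimensional space, so they cannot be linearly independent.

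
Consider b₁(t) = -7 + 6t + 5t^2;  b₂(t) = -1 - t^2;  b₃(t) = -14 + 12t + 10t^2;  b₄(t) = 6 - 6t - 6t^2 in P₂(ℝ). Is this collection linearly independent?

linearly dependent

Take coordinates with respect to the standard basis {1, t, t^2}.
There are 4 vectors in a 3-dimensional space, so they cannot be linearly independent.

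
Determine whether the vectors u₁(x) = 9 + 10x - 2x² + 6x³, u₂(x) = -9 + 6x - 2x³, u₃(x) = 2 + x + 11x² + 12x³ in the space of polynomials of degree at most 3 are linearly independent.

linearly independent

Write each element as a coordinate vector in ℝ⁴ using {1, x, …, x³}.
Row-reduce the matrix whose columns are u₁, u₂, u₃.
The reduction yields 3 nonzero rows, so the rank is 3.
Since rank = 3 (the number of vectors), the set is linearly independent.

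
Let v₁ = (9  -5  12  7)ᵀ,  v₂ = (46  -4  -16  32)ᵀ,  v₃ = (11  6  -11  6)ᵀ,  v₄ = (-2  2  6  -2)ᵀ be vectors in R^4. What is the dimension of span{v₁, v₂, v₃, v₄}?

Put the 4×4 matrix [v₁|v₂|v₃|v₄] into echelon form.
There are 3 pivot columns, so rank = 3.

dim = 3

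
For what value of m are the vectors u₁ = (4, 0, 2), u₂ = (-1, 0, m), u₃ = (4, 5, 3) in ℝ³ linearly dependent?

The vectors are dependent exactly when the determinant of the matrix with rows u₁, u₂, u₃ vanishes.
Expanding, det = -20*m - 10.
This vanishes exactly when m = -1/2.

m = -1/2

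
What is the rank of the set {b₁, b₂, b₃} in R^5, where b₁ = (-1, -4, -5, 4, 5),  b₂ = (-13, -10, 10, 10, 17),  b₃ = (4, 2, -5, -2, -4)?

2

Put the 5×3 matrix [b₁|b₂|b₃] into echelon form.
There are 2 pivot columns, so rank = 2.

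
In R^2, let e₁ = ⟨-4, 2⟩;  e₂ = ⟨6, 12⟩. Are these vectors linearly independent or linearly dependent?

linearly independent

Form the 2×2 matrix with these as columns; its determinant is -60.
A nonzero determinant means the columns are linearly independent.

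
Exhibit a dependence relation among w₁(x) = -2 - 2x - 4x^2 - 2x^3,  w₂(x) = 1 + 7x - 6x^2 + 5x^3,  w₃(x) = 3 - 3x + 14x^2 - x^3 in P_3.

Pass to coordinate vectors relative to the basis {1, x, …, x^3}.
Write the vectors as columns of a matrix and find a nonzero vector in its null space.
One solution (up to scaling) is (2, 1, 1).

2w₁ + w₂ + w₃ = 0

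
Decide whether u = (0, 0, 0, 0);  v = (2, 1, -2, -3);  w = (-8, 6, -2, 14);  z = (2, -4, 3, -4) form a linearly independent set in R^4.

linearly dependent

One of the vectors is the zero vector, so the set is linearly dependent.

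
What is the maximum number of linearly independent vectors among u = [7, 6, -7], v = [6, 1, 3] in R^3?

Apply Gaussian elimination to the matrix whose rows are u, v.
The echelon form has 2 nonzero rows, so the rank is 2.

2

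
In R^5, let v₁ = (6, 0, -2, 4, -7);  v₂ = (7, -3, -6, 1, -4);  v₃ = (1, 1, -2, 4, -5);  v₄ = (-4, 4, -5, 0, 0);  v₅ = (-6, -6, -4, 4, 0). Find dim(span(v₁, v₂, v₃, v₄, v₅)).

Form the matrix with v₁, v₂, v₃, v₄, v₅ as columns and reduce.
There are 5 pivot columns, so rank = 5.

dim = 5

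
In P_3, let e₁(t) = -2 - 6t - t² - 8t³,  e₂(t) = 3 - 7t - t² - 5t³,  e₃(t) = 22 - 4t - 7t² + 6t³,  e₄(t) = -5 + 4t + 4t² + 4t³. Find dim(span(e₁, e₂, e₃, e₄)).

Use coordinates relative to {1, t, …, t³}.
Form the matrix with e₁, e₂, e₃, e₄ as columns and reduce.
Exactly 3 pivots survive; hence the rank is 3.

3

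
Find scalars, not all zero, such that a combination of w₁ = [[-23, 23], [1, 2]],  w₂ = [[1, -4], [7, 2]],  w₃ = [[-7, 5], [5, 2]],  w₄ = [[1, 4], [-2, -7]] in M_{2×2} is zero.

Take coordinates with respect to {E₁₁, E₁₂, E₂₁, E₂₂}.
Solve the homogeneous system with w₁, w₂, w₃, w₄ as columns by row-reducing the coefficient matrix.
One solution (up to scaling) is (1, 2, -3, 0).

w₁ + 2w₂ - 3w₃ = 0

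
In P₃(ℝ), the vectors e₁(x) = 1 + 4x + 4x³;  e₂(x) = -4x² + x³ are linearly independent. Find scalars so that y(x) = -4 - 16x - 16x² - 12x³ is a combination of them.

y = -4e₁ + 4e₂

Identify each element with its coordinate vector in ℝ⁴ via {1, x, …, x³}.
Solve the system with e₁, e₂ as columns and y as the right-hand side.
Back-substitution yields (a₁, a₂) = (-4, 4).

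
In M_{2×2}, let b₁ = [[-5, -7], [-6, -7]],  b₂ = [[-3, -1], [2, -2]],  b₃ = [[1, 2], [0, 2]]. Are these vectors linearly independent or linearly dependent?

linearly independent

Write each element as a coordinate vector in ℝ⁴ using {E₁₁, E₁₂, E₂₁, E₂₂}.
Row-reduce the matrix whose columns are b₁, b₂, b₃.
The reduction yields 3 nonzero rows, so the rank is 3.
Since rank = 3 (the number of vectors), the set is linearly independent.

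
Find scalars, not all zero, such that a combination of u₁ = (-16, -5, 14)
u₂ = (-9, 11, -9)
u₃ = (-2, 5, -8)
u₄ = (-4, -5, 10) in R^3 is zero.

u₁ - 2u₃ - 3u₄ = 0

Set up α₁u₁ + … + α₄u₄ = 0 and solve the homogeneous system.
A generator of the null space is (1, 0, -2, -3).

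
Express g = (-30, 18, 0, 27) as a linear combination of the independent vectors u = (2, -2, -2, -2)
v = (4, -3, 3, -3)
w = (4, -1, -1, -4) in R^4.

g = -3u - 3v - 3w

Solve the system with u, v, w as columns and g as the right-hand side.
Row-reducing the augmented matrix gives the unique coefficients (α₁, α₂, α₃) = (-3, -3, -3).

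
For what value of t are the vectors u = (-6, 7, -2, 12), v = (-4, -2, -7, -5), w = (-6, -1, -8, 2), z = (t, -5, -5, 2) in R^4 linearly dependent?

t = -17/9

The vectors are dependent exactly when the determinant of the matrix with rows u, v, w, z vanishes.
Expanding, det = 288*t + 544.
Solving 288*t + 544 = 0 yields t = -17/9.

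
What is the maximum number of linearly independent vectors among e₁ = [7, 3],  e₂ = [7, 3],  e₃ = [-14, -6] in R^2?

Row-reduce the 3×2 matrix with these as rows.
The echelon form has 1 nonzero row, so the rank is 1.
(With 3 elements in a 2-dimensional space the rank is at most 2.)

1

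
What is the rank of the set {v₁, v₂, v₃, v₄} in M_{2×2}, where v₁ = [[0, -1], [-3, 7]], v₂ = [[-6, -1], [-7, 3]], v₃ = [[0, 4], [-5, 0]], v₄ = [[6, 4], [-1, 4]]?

rank 3

Use coordinates relative to {E₁₁, E₁₂, E₂₁, E₂₂}.
Row-reduce the 4×4 matrix with these as rows.
Reduction leaves 3 leading entries, giving rank 3.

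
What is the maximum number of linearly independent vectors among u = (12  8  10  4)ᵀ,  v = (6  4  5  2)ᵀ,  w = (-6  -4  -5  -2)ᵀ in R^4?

Form the matrix with u, v, w as columns and reduce.
Reduction leaves 1 leading entry, giving rank 1.

1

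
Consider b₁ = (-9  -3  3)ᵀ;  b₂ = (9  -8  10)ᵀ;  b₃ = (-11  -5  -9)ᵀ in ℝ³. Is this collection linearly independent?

The matrix [b₁|b₂|b₃] has determinant -1410.
A nonzero determinant means the columns are linearly independent.

linearly independent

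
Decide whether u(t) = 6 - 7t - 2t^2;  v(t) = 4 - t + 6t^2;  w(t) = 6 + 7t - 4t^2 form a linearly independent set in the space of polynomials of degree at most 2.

Write each element as a coordinate vector in ℝ³ using {1, t, t^2}.
Form the 3×3 matrix with these as columns; its determinant is -660.
A nonzero determinant means the columns are linearly independent.

linearly independent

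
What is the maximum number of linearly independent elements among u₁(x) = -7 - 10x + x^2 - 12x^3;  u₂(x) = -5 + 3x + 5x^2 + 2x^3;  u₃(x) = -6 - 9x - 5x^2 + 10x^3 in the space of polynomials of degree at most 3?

3

Pass to coordinate vectors with respect to the basis {1, x, …, x^3}.
Apply Gaussian elimination to the matrix whose rows are u₁, u₂, u₃.
Exactly 3 pivots survive; hence the rank is 3.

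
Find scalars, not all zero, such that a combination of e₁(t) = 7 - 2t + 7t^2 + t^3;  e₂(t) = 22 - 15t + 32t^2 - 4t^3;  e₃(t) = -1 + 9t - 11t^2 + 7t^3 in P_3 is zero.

3e₁ - e₂ - e₃ = 0

Take coordinates with respect to {1, t, …, t^3}.
Row-reduce the matrix with e₁, e₂, e₃ as columns; the null space gives the coefficients.
The free variable yields coefficients (3, -1, -1) (any nonzero multiple also works).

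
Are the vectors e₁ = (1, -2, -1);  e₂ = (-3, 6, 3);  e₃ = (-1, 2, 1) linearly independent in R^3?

The matrix [e₁|e₂|e₃] has determinant 0.
A zero determinant means the columns are linearly dependent.
Indeed 3e₁ + e₂ = 0.

linearly dependent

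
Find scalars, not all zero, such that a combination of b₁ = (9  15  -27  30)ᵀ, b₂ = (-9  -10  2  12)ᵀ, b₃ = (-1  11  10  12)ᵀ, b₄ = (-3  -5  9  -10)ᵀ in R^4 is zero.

b₁ + 3b₄ = 0

Write the vectors as columns of a matrix and find a nonzero vector in its null space.
A generator of the null space is (1, 0, 0, 3).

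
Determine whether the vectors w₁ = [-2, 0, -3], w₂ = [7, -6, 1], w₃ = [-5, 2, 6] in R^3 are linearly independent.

linearly independent

Form the 3×3 matrix with these as columns; its determinant is 124.
A nonzero determinant means the columns are linearly independent.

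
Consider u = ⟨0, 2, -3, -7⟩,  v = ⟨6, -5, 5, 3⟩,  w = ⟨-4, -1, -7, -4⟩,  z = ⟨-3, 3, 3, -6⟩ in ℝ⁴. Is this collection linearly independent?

The matrix [u|v|w|z] has determinant -1623.
A nonzero determinant means the columns are linearly independent.

linearly independent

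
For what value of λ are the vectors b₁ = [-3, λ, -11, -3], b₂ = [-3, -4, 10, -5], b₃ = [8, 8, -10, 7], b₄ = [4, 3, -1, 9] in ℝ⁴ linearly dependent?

The vectors are dependent exactly when the determinant of the matrix with rows b₁, b₂, b₃, b₄ vanishes.
Expanding, det = 351*λ + 117.
Solving 351*λ + 117 = 0 yields λ = -1/3.

λ = -1/3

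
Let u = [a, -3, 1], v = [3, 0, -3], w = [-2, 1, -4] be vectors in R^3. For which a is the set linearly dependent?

a = 17

Dependence holds iff the 3×3 matrix [u v w] is singular.
The determinant works out to 3*a - 51.
This vanishes exactly when a = 17.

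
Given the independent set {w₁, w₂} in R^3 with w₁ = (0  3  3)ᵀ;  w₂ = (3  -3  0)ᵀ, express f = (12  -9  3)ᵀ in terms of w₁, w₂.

Set up the augmented matrix [w₁ | w₂ | f] and row-reduce.
Row-reducing the augmented matrix gives the unique coefficients (c₁, c₂) = (1, 4).

f = w₁ + 4w₂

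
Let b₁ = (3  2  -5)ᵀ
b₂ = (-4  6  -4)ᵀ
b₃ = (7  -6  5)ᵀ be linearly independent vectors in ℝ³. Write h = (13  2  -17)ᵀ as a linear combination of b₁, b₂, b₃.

h = 4b₁ - 2b₂ - b₃

Solve the system with b₁, b₂, b₃ as columns and h as the right-hand side.
Back-substitution yields (c₁, c₂, c₃) = (4, -2, -1).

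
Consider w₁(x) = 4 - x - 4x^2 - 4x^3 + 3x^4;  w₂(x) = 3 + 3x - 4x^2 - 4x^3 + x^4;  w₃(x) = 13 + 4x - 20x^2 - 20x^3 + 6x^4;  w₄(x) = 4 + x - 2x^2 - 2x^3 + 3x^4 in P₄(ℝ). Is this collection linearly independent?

linearly dependent

Take coordinates with respect to the standard basis {1, x, …, x^4}.
Row-reduce the matrix whose columns are w₁, w₂, w₃, w₄.
The reduction yields 3 nonzero rows, so the rank is 3.
Since rank 3 < 4, the set is linearly dependent.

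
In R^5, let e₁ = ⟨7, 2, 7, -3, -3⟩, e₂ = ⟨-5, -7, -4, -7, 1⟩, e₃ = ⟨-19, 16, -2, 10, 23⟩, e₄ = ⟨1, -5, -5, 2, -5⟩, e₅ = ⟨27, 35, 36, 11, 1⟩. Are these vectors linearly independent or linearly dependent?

linearly dependent

Place the vectors as rows of a 5×5 matrix and reduce to echelon form.
The reduction yields 3 nonzero rows, so the rank is 3.
Since rank 3 < 5, the set is linearly dependent.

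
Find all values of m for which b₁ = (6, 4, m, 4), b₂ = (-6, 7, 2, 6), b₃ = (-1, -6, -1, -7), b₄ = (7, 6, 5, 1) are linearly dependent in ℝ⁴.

The vectors are dependent exactly when the determinant of the matrix with rows b₁, b₂, b₃, b₄ vanishes.
Expanding, det = 476 - 336*m.
Solving 476 - 336*m = 0 yields m = 17/12.

m = 17/12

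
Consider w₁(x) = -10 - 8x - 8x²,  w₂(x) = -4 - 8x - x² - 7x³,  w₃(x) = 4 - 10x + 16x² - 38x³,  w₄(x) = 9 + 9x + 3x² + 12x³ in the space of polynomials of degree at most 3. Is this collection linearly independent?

Write each element as a coordinate vector in ℝ⁴ using {1, x, …, x³}.
The matrix [w₁|w₂|w₃|w₄] has determinant 0.
A zero determinant means the columns are linearly dependent.
Indeed 3w₁ - 2w₂ + w₃ + 2w₄ = 0.

linearly dependent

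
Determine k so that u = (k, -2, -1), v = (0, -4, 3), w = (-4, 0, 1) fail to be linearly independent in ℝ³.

k = 10

Place the vectors as rows of a 3×3 matrix; dependence ⇔ determinant zero.
Cofactor expansion gives det = 40 - 4*k.
Solving 40 - 4*k = 0 yields k = 10.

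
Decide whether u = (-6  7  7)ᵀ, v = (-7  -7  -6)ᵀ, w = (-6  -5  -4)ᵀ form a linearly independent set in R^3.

linearly independent

Place the vectors as rows of a 3×3 matrix and reduce to echelon form.
The reduction yields 3 nonzero rows, so the rank is 3.
Since rank = 3 (the number of vectors), the set is linearly independent.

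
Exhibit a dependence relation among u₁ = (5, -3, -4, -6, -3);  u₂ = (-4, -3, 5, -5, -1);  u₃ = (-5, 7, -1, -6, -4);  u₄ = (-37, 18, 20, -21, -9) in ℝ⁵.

Row-reduce the matrix with u₁, u₂, u₃, u₄ as columns; the null space gives the coefficients.
The free variable yields coefficients (2, -3, -3, 1) (any nonzero multiple also works).

2u₁ - 3u₂ - 3u₃ + u₄ = 0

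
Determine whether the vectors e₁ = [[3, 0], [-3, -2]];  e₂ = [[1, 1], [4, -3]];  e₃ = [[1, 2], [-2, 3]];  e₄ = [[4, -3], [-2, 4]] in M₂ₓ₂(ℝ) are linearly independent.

Take coordinates with respect to the standard basis {E₁₁, E₁₂, E₂₁, E₂₂}.
The matrix [e₁|e₂|e₃|e₄] has determinant -414.
A nonzero determinant means the columns are linearly independent.

linearly independent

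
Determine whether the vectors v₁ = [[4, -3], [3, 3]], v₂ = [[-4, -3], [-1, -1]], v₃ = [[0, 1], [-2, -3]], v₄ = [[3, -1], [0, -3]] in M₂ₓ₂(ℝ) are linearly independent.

Take coordinates with respect to the standard basis {E₁₁, E₁₂, E₂₁, E₂₂}.
Row-reduce the matrix whose columns are v₁, v₂, v₃, v₄.
The reduction yields 4 nonzero rows, so the rank is 4.
Since rank = 4 (the number of vectors), the set is linearly independent.

linearly independent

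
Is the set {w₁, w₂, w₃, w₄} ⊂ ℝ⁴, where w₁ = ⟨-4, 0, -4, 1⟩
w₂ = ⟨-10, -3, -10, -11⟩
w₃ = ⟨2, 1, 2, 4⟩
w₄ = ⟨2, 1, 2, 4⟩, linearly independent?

Two of the vectors are equal, giving an immediate dependence.

linearly dependent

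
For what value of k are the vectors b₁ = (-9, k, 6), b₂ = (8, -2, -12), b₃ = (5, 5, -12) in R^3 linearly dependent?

k = 38/3

The vectors are dependent exactly when the determinant of the matrix with rows b₁, b₂, b₃ vanishes.
Cofactor expansion gives det = 36*k - 456.
Setting this to zero gives k = 38/3.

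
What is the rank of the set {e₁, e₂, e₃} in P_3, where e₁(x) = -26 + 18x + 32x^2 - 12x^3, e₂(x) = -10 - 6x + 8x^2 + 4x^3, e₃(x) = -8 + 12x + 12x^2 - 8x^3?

Use coordinates relative to {1, x, …, x^3}.
Put the 4×3 matrix [e₁|e₂|e₃] into echelon form.
There are 2 pivot columns, so rank = 2.

2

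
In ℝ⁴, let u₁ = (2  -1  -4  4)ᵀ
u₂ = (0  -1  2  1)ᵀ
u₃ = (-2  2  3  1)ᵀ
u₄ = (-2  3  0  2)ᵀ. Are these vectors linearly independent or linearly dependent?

linearly independent

Place the vectors as rows of a 4×4 matrix and reduce to echelon form.
The reduction yields 4 nonzero rows, so the rank is 4.
Since rank = 4 (the number of vectors), the set is linearly independent.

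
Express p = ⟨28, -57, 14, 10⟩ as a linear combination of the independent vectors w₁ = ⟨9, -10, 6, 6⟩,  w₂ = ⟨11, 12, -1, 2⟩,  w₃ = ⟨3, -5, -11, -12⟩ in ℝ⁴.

Write p = a₁w₁ + … + a₃w₃ and equate components.
Row-reducing the augmented matrix gives the unique coefficients (a₁, a₂, a₃) = (4, -1, 1).

p = 4w₁ - w₂ + w₃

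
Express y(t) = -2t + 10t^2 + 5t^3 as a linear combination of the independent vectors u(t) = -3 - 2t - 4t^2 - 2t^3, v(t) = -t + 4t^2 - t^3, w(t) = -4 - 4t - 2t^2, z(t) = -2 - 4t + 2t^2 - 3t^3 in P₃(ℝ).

Identify each element with its coordinate vector in ℝ⁴ via {1, t, …, t^3}.
Since u, v, w, z are independent, the coefficients expressing y are uniquely determined by a linear system.
The system has the unique solution (c₁, …, c₄) = (-2, 2, 2, -1).

y = -2u + 2v + 2w - z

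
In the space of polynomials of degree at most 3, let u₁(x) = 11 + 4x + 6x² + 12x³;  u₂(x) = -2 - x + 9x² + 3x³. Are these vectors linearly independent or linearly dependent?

linearly independent

Write each element as a coordinate vector in ℝ⁴ using {1, x, …, x³}.
Row-reduce the matrix whose columns are u₁, u₂.
The reduction yields 2 nonzero rows, so the rank is 2.
Since rank = 2 (the number of vectors), the set is linearly independent.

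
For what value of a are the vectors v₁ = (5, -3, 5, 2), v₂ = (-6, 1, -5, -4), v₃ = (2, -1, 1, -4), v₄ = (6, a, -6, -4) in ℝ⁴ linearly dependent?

a = 18

The set is linearly dependent precisely when det[v₁; v₂; v₃; v₄] = 0.
The determinant works out to 576 - 32*a.
Setting this to zero gives a = 18.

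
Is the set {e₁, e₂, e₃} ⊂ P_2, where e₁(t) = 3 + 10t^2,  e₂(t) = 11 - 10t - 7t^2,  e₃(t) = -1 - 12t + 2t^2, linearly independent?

Take coordinates with respect to the standard basis {1, t, t^2}.
The matrix [e₁|e₂|e₃] has determinant -1732.
A nonzero determinant means the columns are linearly independent.

linearly independent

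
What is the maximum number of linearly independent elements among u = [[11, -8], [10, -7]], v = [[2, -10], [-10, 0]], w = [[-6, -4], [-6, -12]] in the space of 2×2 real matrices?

3

Use coordinates relative to {E₁₁, E₁₂, E₂₁, E₂₂}.
Row-reduce the 3×4 matrix with these as rows.
Exactly 3 pivots survive; hence the rank is 3.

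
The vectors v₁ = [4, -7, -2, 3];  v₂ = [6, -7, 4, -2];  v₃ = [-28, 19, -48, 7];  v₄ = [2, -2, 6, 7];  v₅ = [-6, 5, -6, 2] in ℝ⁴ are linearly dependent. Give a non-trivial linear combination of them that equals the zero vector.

3v₁ - 3v₂ - v₃ - 2v₄ + 3v₅ = 0

Row-reduce the matrix with v₁, v₂, v₃, v₄, v₅ as columns; the null space gives the coefficients.
One solution (up to scaling) is (3, -3, -1, -2, 3).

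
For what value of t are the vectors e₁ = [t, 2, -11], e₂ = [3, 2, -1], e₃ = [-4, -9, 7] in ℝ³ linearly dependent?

The set is linearly dependent precisely when det[e₁; e₂; e₃] = 0.
The determinant works out to 5*t + 175.
This vanishes exactly when t = -35.

t = -35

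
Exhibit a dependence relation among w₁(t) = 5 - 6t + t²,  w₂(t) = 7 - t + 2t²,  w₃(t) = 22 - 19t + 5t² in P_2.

3w₁ + w₂ - w₃ = 0

Take coordinates with respect to {1, t, t²}.
Row-reduce the matrix with w₁, w₂, w₃ as columns; the null space gives the coefficients.
The free variable yields coefficients (3, 1, -1) (any nonzero multiple also works).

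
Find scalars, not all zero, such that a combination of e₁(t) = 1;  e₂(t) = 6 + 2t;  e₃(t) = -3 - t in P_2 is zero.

Write each element as a vector in ℝ³ using {1, t, t²}.
Set up α₁e₁ + … + α₃e₃ = 0 and solve the homogeneous system.
The free variable yields coefficients (0, 1, 2) (any nonzero multiple also works).

e₂ + 2e₃ = 0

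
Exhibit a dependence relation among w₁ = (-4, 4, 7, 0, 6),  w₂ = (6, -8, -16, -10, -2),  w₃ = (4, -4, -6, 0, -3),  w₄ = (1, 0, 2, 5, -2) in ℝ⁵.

Row-reduce the matrix with w₁, w₂, w₃, w₄ as columns; the null space gives the coefficients.
One solution (up to scaling) is (0, 1, -2, 2).

w₂ - 2w₃ + 2w₄ = 0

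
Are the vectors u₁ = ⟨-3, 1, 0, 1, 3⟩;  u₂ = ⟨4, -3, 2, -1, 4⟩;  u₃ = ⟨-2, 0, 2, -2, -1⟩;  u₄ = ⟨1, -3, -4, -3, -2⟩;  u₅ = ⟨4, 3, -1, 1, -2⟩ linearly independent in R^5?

linearly independent

The matrix [u₁|u₂|u₃|u₄|u₅] has determinant -1362.
A nonzero determinant means the columns are linearly independent.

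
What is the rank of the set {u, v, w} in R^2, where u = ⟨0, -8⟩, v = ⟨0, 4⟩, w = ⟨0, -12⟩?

1

Put the 2×3 matrix [u|v|w] into echelon form.
The echelon form has 1 nonzero row, so the rank is 1.
(With 3 elements in a 2-dimensional space the rank is at most 2.)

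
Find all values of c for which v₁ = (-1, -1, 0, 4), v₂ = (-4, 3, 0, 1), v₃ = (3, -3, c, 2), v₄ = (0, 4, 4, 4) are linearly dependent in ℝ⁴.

c = 4/11

The set is linearly dependent precisely when det[v₁; v₂; v₃; v₄] = 0.
Expanding, det = 32 - 88*c.
Solving 32 - 88*c = 0 yields c = 4/11.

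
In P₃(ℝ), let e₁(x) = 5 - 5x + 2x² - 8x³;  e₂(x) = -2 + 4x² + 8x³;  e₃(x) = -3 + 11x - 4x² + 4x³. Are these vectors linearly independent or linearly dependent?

Write each element as a coordinate vector in ℝ⁴ using {1, x, …, x³}.
Place the vectors as rows of a 3×4 matrix and reduce to echelon form.
The reduction yields 3 nonzero rows, so the rank is 3.
Since rank = 3 (the number of vectors), the set is linearly independent.

linearly independent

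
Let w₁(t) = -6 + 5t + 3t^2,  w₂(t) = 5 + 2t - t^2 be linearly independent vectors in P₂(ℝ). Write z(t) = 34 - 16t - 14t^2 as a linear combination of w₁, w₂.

z = -4w₁ + 2w₂

Identify each element with its coordinate vector in ℝ³ via {1, t, t^2}.
Set up the augmented matrix [w₁ | w₂ | z] and row-reduce.
Row-reducing the augmented matrix gives the unique coefficients (α₁, α₂) = (-4, 2).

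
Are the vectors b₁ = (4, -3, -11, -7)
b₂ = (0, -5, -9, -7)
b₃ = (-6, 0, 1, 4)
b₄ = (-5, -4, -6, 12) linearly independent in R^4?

Row-reduce the matrix whose columns are b₁, b₂, b₃, b₄.
The reduction yields 4 nonzero rows, so the rank is 4.
Since rank = 4 (the number of vectors), the set is linearly independent.

linearly independent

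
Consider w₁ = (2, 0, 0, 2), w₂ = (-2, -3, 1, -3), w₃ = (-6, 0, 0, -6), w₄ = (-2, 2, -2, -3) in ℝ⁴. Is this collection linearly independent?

One vector is a scalar multiple of another, so the set is dependent.

linearly dependent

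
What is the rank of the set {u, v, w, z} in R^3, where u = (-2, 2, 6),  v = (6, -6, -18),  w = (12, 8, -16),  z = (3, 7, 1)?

2

Row-reduce the 4×3 matrix with these as rows.
Exactly 2 pivots survive; hence the rank is 2.
(With 4 elements in a 3-dimensional space the rank is at most 3.)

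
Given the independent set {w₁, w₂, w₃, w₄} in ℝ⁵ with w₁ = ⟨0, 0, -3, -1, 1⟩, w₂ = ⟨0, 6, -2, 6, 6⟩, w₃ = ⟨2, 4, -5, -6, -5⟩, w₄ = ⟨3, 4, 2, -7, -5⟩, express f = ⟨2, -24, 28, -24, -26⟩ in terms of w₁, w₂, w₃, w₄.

f = -2w₁ - 4w₂ - 2w₃ + 2w₄

Since w₁, w₂, w₃, w₄ are independent, the coefficients expressing f are uniquely determined by a linear system.
Row-reducing the augmented matrix gives the unique coefficients (c₁, …, c₄) = (-2, -4, -2, 2).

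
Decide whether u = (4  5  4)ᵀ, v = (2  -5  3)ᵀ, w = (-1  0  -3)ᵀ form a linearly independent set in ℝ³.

The matrix [u|v|w] has determinant 55.
A nonzero determinant means the columns are linearly independent.

linearly independent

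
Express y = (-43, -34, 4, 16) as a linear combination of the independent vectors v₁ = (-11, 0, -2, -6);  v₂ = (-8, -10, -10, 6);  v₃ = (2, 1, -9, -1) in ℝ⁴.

Since v₁, v₂, v₃ are independent, the coefficients expressing y are uniquely determined by a linear system.
Back-substitution yields (c₁, c₂, c₃) = (1, 3, -4).

y = v₁ + 3v₂ - 4v₃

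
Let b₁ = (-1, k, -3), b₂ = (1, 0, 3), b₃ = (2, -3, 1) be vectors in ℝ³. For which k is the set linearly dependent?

k = 0

The vectors are dependent exactly when the determinant of the matrix with rows b₁, b₂, b₃ vanishes.
The determinant works out to 5*k.
This vanishes exactly when k = 0.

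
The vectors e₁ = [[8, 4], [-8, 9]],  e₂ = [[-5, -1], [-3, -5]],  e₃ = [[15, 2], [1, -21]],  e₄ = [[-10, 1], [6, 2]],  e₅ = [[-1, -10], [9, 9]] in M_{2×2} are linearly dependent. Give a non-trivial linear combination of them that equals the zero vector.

Write each element as a vector in ℝ⁴ using {E₁₁, E₁₂, E₂₁, E₂₂}.
Write the vectors as columns of a matrix and find a nonzero vector in its null space.
One solution (up to scaling) is (2, 2, 1, 2, 1).

2e₁ + 2e₂ + e₃ + 2e₄ + e₅ = 0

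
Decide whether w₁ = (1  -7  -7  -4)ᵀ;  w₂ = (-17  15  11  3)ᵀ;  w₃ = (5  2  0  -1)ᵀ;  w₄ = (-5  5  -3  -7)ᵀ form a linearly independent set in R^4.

The matrix [w₁|w₂|w₃|w₄] has determinant 0.
A zero determinant means the columns are linearly dependent.

linearly dependent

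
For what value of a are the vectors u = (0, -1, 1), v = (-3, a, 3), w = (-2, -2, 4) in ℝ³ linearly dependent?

a = 0

The set is linearly dependent precisely when det[u; v; w] = 0.
Cofactor expansion gives det = 2*a.
Solving 2*a = 0 yields a = 0.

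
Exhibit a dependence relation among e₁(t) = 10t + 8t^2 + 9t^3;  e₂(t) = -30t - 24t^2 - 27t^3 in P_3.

3e₁ + e₂ = 0

Write each element as a vector in ℝ⁴ using {1, t, …, t^3}.
Solve the homogeneous system with e₁, e₂ as columns by row-reducing the coefficient matrix.
One solution (up to scaling) is (3, 1).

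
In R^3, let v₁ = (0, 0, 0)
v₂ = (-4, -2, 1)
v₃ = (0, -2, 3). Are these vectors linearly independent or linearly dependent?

linearly dependent

One of the vectors is the zero vector, so the set is linearly dependent.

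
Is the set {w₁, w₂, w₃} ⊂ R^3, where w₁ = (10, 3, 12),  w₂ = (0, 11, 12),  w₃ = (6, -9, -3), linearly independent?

linearly independent

The matrix [w₁|w₂|w₃] has determinant 174.
A nonzero determinant means the columns are linearly independent.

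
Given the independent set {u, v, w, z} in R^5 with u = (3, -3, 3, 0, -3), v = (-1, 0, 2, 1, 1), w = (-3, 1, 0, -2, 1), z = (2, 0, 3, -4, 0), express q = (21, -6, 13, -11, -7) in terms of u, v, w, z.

Since u, v, w, z are independent, the coefficients expressing q are uniquely determined by a linear system.
Back-substitution yields (α₁, …, α₄) = (1, -1, -3, 4).

q = u - v - 3w + 4z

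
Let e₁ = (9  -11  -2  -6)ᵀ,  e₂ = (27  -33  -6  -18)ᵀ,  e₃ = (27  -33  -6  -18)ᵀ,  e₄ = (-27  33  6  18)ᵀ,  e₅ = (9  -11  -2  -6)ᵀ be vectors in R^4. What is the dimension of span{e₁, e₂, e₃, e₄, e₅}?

dim = 1

Row-reduce the 5×4 matrix with these as rows.
Reduction leaves 1 leading entry, giving rank 1.
(With 5 elements in a 4-dimensional space the rank is at most 4.)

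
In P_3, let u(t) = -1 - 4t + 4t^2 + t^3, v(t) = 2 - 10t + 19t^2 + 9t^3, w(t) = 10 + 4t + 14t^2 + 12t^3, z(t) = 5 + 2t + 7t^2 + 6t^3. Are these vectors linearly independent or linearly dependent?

Take coordinates with respect to the standard basis {1, t, …, t^3}.
One vector is a scalar multiple of another, so the set is dependent.

linearly dependent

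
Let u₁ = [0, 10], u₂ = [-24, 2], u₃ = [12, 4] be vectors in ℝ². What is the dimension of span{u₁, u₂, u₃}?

dim = 2

Form the matrix with u₁, u₂, u₃ as columns and reduce.
Reduction leaves 2 leading entries, giving rank 2.
(With 3 elements in a 2-dimensional space the rank is at most 2.)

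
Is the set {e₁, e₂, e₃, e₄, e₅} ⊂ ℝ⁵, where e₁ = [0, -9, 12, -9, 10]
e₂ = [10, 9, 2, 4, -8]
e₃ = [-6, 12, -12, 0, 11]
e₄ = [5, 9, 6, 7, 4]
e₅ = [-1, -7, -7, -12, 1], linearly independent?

linearly independent

Row-reduce the matrix whose columns are e₁, e₂, e₃, e₄, e₅.
The reduction yields 5 nonzero rows, so the rank is 5.
Since rank = 5 (the number of vectors), the set is linearly independent.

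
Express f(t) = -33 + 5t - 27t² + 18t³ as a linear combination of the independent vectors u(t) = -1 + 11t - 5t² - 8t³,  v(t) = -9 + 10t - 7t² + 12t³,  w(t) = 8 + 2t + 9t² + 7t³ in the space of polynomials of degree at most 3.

f = -u + 2v - 2w

Identify each element with its coordinate vector in ℝ⁴ via {1, t, …, t³}.
Set up the augmented matrix [u | v | w | f] and row-reduce.
Row-reducing the augmented matrix gives the unique coefficients (a₁, a₂, a₃) = (-1, 2, -2).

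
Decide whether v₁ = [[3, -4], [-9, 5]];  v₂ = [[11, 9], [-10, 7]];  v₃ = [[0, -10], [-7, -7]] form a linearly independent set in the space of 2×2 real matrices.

linearly independent

Write each element as a coordinate vector in ℝ⁴ using {E₁₁, E₁₂, E₂₁, E₂₂}.
Row-reduce the matrix whose columns are v₁, v₂, v₃.
The reduction yields 3 nonzero rows, so the rank is 3.
Since rank = 3 (the number of vectors), the set is linearly independent.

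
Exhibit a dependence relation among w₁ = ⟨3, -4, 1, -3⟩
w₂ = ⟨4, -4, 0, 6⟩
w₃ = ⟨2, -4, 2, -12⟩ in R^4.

Write the vectors as columns of a matrix and find a nonzero vector in its null space.
One solution (up to scaling) is (2, -1, -1).

2w₁ - w₂ - w₃ = 0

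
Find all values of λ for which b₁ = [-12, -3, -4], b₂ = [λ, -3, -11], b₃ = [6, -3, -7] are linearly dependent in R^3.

The vectors are dependent exactly when the determinant of the matrix with rows b₁, b₂, b₃ vanishes.
Expanding, det = 270 - 9*λ.
Setting this to zero gives λ = 30.

λ = 30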